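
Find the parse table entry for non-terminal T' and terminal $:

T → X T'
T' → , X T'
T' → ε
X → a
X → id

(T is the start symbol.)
T' → ε

To find M[T', $], we find productions for T' where $ is in the predict set (PREDICT(N → α) = (FIRST(α) \ {ε}) ∪ (FOLLOW(N) if α ⇒* ε)).

Relevant sets:
  FOLLOW(T') = { $ }

T' → , X T': PREDICT = { ',' }
T' → ε: PREDICT = { $ }
  $ is in predict set, so this production goes in M[T', $]

M[T', $] = T' → ε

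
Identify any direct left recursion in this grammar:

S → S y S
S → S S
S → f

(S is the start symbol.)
Yes, S is left-recursive

Direct left recursion occurs when N → N α for some non-terminal N (the right-hand side begins with the left-hand side itself).

S → S y S: LEFT RECURSIVE (starts with S)
S → S S: LEFT RECURSIVE (starts with S)
S → f: starts with f

The grammar has direct left recursion on: S.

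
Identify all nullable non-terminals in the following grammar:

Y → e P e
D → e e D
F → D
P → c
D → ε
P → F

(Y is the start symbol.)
A non-terminal is nullable if it can derive ε (the empty string): either it has an ε-production, or it has a production whose right-hand side consists entirely of nullable non-terminals.

ε-productions: D → ε
So D is immediately nullable.
F → D: every symbol on the right is nullable, so F is nullable too.
P → F: every symbol on the right is nullable, so P is nullable too.
No further non-terminal can be added: every production for the remaining non-terminals contains a terminal or a non-nullable non-terminal.
Nullable = { 'D', 'F', 'P' }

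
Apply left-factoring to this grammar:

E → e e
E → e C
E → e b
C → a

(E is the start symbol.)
Left-factoring transforms A → αβ₁ | αβ₂ into A → αA' and A' → β₁ | β₂
(α is the longest common prefix among the alternatives). Repeat until
no nonterminal has two alternatives with a common prefix.

Round 1: E has alternatives sharing prefix 'e'. Introduce E': E → e E'
  Add: E' → e
  Add: E' → C
  Add: E' → b

No remaining common prefixes — done.

Resulting grammar:
E → e E'
E' → e
E' → C
E' → b
C → a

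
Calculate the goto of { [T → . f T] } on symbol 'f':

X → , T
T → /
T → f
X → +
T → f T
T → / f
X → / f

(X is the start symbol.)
{ [T → . / f], [T → . /], [T → . f T], [T → . f], [T → f . T] }

GOTO(I, 'f') = CLOSURE({ [A → αX.β] : [A → α.Xβ] ∈ I, X = 'f' })

Items with dot before 'f', with the dot advanced:
  [T → . f T] → [T → f . T]
Closure of the advanced items:
  [T → f . T] has the dot before T: add [T → . /], [T → . f], [T → . f T], [T → . / f]

GOTO = { [T → . / f], [T → . /], [T → . f T], [T → . f], [T → f . T] }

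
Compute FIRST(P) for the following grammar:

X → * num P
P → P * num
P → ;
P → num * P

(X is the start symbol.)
{ ';', 'num' }

To compute FIRST(P), examine every production with P on the left-hand side, reading each right-hand side left to right until a non-nullable symbol is reached.

From P → P * num:
  - P is the symbol being defined: contributes nothing new
    P is not nullable, so stop
From P → ;:
  - ';' is a terminal: add ';' and stop
From P → num * P:
  - num is a terminal: add 'num' and stop

Collecting: FIRST(P) = { ';', 'num' }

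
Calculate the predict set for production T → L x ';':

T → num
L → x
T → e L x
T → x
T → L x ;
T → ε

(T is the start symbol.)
PREDICT(T → L x ';') = (FIRST(RHS) \ {ε}) ∪ (FOLLOW(T) if ε ∈ FIRST(RHS), i.e. RHS ⇒* ε)
FIRST(L) = { 'x' }
FIRST(L x ';') = { 'x' }
ε ∉ FIRST(L x ';'), so FOLLOW(T) is not added.
PREDICT(T → L x ';') = { 'x' }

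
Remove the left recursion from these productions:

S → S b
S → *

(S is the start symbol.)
S → * S'
S' → b S'
S' → ε

S is directly left-recursive. The standard transformation for
  A → A α₁ | ... | A α_m | β₁ | ... | β_n
is
  A  → β₁ A' | ... | β_n A'
  A' → α₁ A' | ... | α_m A' | ε

S → * becomes S → * S'
S → S b becomes S' → b S'
Add S' → ε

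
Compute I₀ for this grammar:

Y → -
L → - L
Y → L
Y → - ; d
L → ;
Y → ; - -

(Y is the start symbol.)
{ [L → . - L], [L → . ;], [Y → . - ; d], [Y → . -], [Y → . ; - -], [Y → . L], [Y' → . Y] }

First, augment the grammar with Y' → Y
I₀ = CLOSURE({ [Y' → . Y] }):
  [Y' → . Y] has the dot before Y: add [Y → . -], [Y → . L], [Y → . - ; d], [Y → . ; - -]
  [Y → . L] has the dot before L: add [L → . - L], [L → . ;]
No further items can be added.

I₀ = { [L → . - L], [L → . ;], [Y → . - ; d], [Y → . -], [Y → . ; - -], [Y → . L], [Y' → . Y] }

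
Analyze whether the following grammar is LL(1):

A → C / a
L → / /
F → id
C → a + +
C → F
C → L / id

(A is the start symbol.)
A grammar is LL(1) if for each non-terminal N with multiple productions, the predict sets of those productions are pairwise disjoint, where PREDICT(N → α) = (FIRST(α) \ {ε}) ∪ (FOLLOW(N) if α ⇒* ε).

Relevant sets:
  FIRST(F) = { 'id' }
  FIRST(L) = { '/' }

For C:
  PREDICT(C → a '+' '+') = { 'a' }
  PREDICT(C → F) = { 'id' }
  PREDICT(C → L '/' id) = { '/' }
A, L, F have a single production, so nothing to check there.

All predict sets are disjoint. The grammar IS LL(1).

Answer: Yes, the grammar is LL(1).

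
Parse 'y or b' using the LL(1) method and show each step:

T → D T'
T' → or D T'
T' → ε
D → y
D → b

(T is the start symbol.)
LL(1) parsing maintains a stack (initially the start symbol over $) and the input. At each step: if the stack top is a terminal, match it against the current input token; if it is a non-terminal N, replace it with the RHS of M[N, lookahead] (the unique production whose predict set contains the lookahead).

Stack is shown with the top on the left.

Stack      Input     Action
---------------------------
T $        y or b $  output T → D T'
D T' $     y or b $  output D → y
y T' $     y or b $  match 'y'
T' $       or b $    output T' → or D T'
or D T' $  or b $    match 'or'
D T' $     b $       output D → b
b T' $     b $       match 'b'
T' $       $         output T' → ε
$          $         accept

The string is accepted.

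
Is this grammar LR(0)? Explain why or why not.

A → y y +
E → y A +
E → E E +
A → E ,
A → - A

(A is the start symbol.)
Yes, the grammar is LR(0)

Augment with A' → A and build the canonical LR(0) collection (I0 = CLOSURE({[A' → . A]}), then GOTO on every symbol after a dot until no new states appear). It has 14 states:
  I0: { [A → . - A], [A → . E ,], [A → . y y +], [A' → . A], [E → . E E +], [E → . y A +] }  — shift
  I1: { [A → - . A], [A → . - A], [A → . E ,], [A → . y y +], [E → . E E +], [E → . y A +] }  — shift
  I2: { [A' → A .] }  — accept
  I3: { [A → E . ,], [E → . E E +], [E → . y A +], [E → E . E +] }  — shift
  I4: { [A → . - A], [A → . E ,], [A → . y y +], [A → y . y +], [E → . E E +], [E → . y A +], [E → y . A +] }  — shift
  I5: { [E → y A . +] }  — shift
  I6: { [A → . - A], [A → . E ,], [A → . y y +], [A → y . y +], [A → y y . +], [E → . E E +], [E → . y A +], [E → y . A +] }  — shift
  I7: { [A → y y + .] }  — reduce
  I8: { [E → y A + .] }  — reduce
  I9: { [A → E , .] }  — reduce
  I10: { [E → . E E +], [E → . y A +], [E → E . E +], [E → E E . +] }  — shift
  I11: { [A → . - A], [A → . E ,], [A → . y y +], [E → . E E +], [E → . y A +], [E → y . A +] }  — shift
  I12: { [E → E E + .] }  — reduce
  I13: { [A → - A .] }  — reduce

Every state is either a pure shift/goto state or contains exactly one complete item and nothing to shift — no conflicts. The grammar is LR(0).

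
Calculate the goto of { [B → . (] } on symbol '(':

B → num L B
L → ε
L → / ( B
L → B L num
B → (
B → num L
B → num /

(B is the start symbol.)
GOTO(I, '(') = CLOSURE({ [A → αX.β] : [A → α.Xβ] ∈ I, X = '(' })

Items with dot before '(', with the dot advanced:
  [B → . (] → [B → ( .]
Closure adds nothing (no advanced item has the dot before a non-terminal).

GOTO = { [B → ( .] }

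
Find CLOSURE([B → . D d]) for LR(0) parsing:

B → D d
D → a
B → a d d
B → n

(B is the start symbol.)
To compute CLOSURE, for each item [A → α.Bβ] where B is a non-terminal, add [B → .γ] for all productions B → γ; repeat for the newly added items until nothing changes.

Start with: [B → . D d]
  [B → . D d] has the dot before D: add [D → . a]
No further items can be added.

CLOSURE = { [B → . D d], [D → . a] }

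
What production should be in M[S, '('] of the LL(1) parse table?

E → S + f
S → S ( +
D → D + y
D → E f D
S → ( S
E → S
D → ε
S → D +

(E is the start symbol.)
To find M[S, '('], we find productions for S where '(' is in the predict set (PREDICT(N → α) = (FIRST(α) \ {ε}) ∪ (FOLLOW(N) if α ⇒* ε)).

Relevant sets:
  FIRST(S) = { '(', '+' }
  FIRST(D) = { '(', '+', ε }

S → S ( +: PREDICT = { '(', '+' }
  '(' is in predict set, so this production goes in M[S, '(']
S → ( S: PREDICT = { '(' }
  '(' is in predict set, so this production goes in M[S, '(']
S → D +: PREDICT = { '(', '+' }
  '(' is in predict set, so this production goes in M[S, '(']

M[S, '('] = S → S ( +, S → ( S, S → D +  (a multiply-defined cell — the grammar is not LL(1))

Answer: S → S ( +, S → ( S, S → D +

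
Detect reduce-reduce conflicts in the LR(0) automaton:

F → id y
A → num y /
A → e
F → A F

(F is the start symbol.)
A reduce-reduce conflict occurs when an LR(0) state has two complete items [A → α .] and [B → β .] — both call for a reduction, and with no lookahead the parser cannot choose between them.

Augment with F' → F and build the canonical LR(0) collection (I0 = CLOSURE({[F' → . F]}), then GOTO on every symbol after a dot until no new states appear). It has 10 states:
  I0: { [A → . e], [A → . num y /], [F → . A F], [F → . id y], [F' → . F] }  — shift
  I1: { [A → . e], [A → . num y /], [F → . A F], [F → . id y], [F → A . F] }  — shift
  I2: { [F' → F .] }  — accept
  I3: { [A → e .] }  — reduce
  I4: { [F → id . y] }  — shift
  I5: { [A → num . y /] }  — shift
  I6: { [A → num y . /] }  — shift
  I7: { [A → num y / .] }  — reduce
  I8: { [F → id y .] }  — reduce
  I9: { [F → A F .] }  — reduce

No state contains more than one complete item.

Answer: No reduce-reduce conflicts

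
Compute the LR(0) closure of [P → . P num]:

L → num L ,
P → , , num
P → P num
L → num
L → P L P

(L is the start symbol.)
{ [P → . , , num], [P → . P num] }

Start with: [P → . P num]
  [P → . P num] has the dot before P: add [P → . , , num]
No further items can be added.

CLOSURE = { [P → . , , num], [P → . P num] }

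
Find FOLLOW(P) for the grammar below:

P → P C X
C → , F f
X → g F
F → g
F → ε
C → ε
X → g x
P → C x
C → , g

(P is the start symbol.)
To compute FOLLOW(P), find every occurrence of P on a right-hand side N → α P β: add FIRST(β) \ {ε}, and if β is empty or nullable also add FOLLOW(N). Iterate to a fixed point.

P is the start symbol, so $ ∈ FOLLOW(P).
In P → P C X: P is followed by C X, add FIRST(C X) \ {ε} = { ',', 'g' }

Taking the union: FOLLOW(P) = { $, ',', 'g' }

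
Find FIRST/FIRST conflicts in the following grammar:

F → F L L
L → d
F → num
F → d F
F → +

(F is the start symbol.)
Yes. F → F L L / F → num on { 'num' }; F → F L L / F → d F on { 'd' }; F → F L L / F → '+' on { '+' }

FIRST sets of the non-terminals at (or reachable through a nullable prefix from) the front of some alternative:
  FIRST(F) = { '+', 'd', 'num' }

Productions for F:
  F → F L L: FIRST = { '+', 'd', 'num' }
  F → num: FIRST = { 'num' }
  F → d F: FIRST = { 'd' }
  F → +: FIRST = { '+' }
L has only one production, so no FIRST/FIRST conflict is possible there.

Conflict for F: F → F L L and F → num
  Overlap: { 'num' }
Conflict for F: F → F L L and F → d F
  Overlap: { 'd' }
Conflict for F: F → F L L and F → +
  Overlap: { '+' }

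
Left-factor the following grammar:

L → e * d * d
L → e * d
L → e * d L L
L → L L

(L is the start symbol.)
Left-factoring transforms A → αβ₁ | αβ₂ into A → αA' and A' → β₁ | β₂
(α is the longest common prefix among the alternatives). Repeat until
no nonterminal has two alternatives with a common prefix.

Round 1: L has alternatives sharing prefix 'e * d'. Introduce L': L → e * d L'
  Add: L' → * d
  Add: L' → ε
  Add: L' → L L

No remaining common prefixes — done.

Resulting grammar:
L → e * d L'
L' → * d
L' → ε
L' → L L
L → L L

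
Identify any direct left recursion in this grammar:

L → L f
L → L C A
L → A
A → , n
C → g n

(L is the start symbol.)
Direct left recursion occurs when N → N α for some non-terminal N (the right-hand side begins with the left-hand side itself).

L → L f: LEFT RECURSIVE (starts with L)
L → L C A: LEFT RECURSIVE (starts with L)
L → A: starts with A
A → , n: starts with ','
C → g n: starts with g

The grammar has direct left recursion on: L.

Answer: Yes, L is left-recursive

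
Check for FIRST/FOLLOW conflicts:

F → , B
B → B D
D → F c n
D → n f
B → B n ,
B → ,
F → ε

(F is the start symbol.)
No FIRST/FOLLOW conflicts.

Nullable non-terminals: F.

F: nullable alternative(s) F → ε; FOLLOW(F) = { $, 'c' }
  F → , B: FIRST \ {ε} = { ',' } — disjoint from FOLLOW(F)
  F → ε: FIRST \ {ε} = { } — this is the only nullable alternative, skip

B, D have no nullable alternative, so no FIRST/FOLLOW check is needed there.

No FIRST/FOLLOW conflicts found.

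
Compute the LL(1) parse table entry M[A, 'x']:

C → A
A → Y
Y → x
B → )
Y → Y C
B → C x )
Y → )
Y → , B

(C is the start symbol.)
To find M[A, 'x'], we find productions for A where 'x' is in the predict set (PREDICT(N → α) = (FIRST(α) \ {ε}) ∪ (FOLLOW(N) if α ⇒* ε)).

Relevant sets:
  FIRST(Y) = { ')', ',', 'x' }

A → Y: PREDICT = { ')', ',', 'x' }
  'x' is in predict set, so this production goes in M[A, 'x']

M[A, 'x'] = A → Y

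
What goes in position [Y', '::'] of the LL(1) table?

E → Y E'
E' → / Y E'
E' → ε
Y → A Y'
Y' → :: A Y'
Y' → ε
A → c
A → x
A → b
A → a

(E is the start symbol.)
To find M[Y', '::'], we find productions for Y' where '::' is in the predict set (PREDICT(N → α) = (FIRST(α) \ {ε}) ∪ (FOLLOW(N) if α ⇒* ε)).

Relevant sets:
  FOLLOW(Y') = { $, '/' }

Y' → :: A Y': PREDICT = { '::' }
  '::' is in predict set, so this production goes in M[Y', '::']
Y' → ε: PREDICT = { $, '/' }

M[Y', '::'] = Y' → :: A Y'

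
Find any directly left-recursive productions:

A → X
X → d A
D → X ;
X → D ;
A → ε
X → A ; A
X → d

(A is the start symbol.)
No direct left recursion

A → X: starts with X
X → d A: starts with d
D → X ;: starts with X
X → D ;: starts with D
A → ε: starts with ε
X → A ; A: starts with A
X → d: starts with d

No direct left recursion found.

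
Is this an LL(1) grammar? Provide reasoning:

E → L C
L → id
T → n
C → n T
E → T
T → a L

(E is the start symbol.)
Yes, the grammar is LL(1).

A grammar is LL(1) if for each non-terminal N with multiple productions, the predict sets of those productions are pairwise disjoint, where PREDICT(N → α) = (FIRST(α) \ {ε}) ∪ (FOLLOW(N) if α ⇒* ε).

Relevant sets:
  FIRST(L) = { 'id' }
  FIRST(T) = { 'a', 'n' }

For E:
  PREDICT(E → L C) = { 'id' }
  PREDICT(E → T) = { 'a', 'n' }
For T:
  PREDICT(T → n) = { 'n' }
  PREDICT(T → a L) = { 'a' }
L, C have a single production, so nothing to check there.

All predict sets are disjoint. The grammar IS LL(1).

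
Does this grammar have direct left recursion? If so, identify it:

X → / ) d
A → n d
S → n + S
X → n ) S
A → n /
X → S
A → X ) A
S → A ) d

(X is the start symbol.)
No direct left recursion

X → / ) d: starts with '/'
A → n d: starts with n
S → n + S: starts with n
X → n ) S: starts with n
A → n /: starts with n
X → S: starts with S
A → X ) A: starts with X
S → A ) d: starts with A

No direct left recursion found.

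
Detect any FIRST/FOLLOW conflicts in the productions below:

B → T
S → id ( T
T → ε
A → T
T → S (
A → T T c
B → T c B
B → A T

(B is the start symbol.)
Yes. T → S '(' with FOLLOW(T) on { 'id' }; A → T T c with FOLLOW(A) on { 'id' }

Nullable non-terminals: A, B, T.
FIRST sets used below: FIRST(T) = { 'id', ε }, FIRST(A) = { 'c', 'id', ε }, FIRST(S) = { 'id' }

A: nullable alternative(s) A → T; FOLLOW(A) = { $, 'id' }
  A → T: FIRST \ {ε} = { 'id' } — this is the only nullable alternative, skip
  A → T T c: FIRST \ {ε} = { 'c', 'id' } — overlaps FOLLOW(A) on { 'id' }: CONFLICT

B: nullable alternative(s) B → T, B → A T; FOLLOW(B) = { $ }
  B → T: FIRST \ {ε} = { 'id' } — disjoint from FOLLOW(B)
  B → T c B: FIRST \ {ε} = { 'c', 'id' } — disjoint from FOLLOW(B)
  B → A T: FIRST \ {ε} = { 'c', 'id' } — disjoint from FOLLOW(B)

T: nullable alternative(s) T → ε; FOLLOW(T) = { $, '(', 'c', 'id' }
  T → ε: FIRST \ {ε} = { } — this is the only nullable alternative, skip
  T → S (: FIRST \ {ε} = { 'id' } — overlaps FOLLOW(T) on { 'id' }: CONFLICT

S has no nullable alternative, so no FIRST/FOLLOW check is needed there.

So the grammar has 2 FIRST/FOLLOW conflicts (marked CONFLICT above).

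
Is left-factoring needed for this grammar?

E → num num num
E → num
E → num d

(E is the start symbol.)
Left-factoring is needed when two productions for the same non-terminal
share a common prefix on the right-hand side.

Productions for E:
  E → num num num
  E → num
  E → num d

Found common prefix 'num' in productions for E

Answer: Yes, E has productions with common prefix 'num'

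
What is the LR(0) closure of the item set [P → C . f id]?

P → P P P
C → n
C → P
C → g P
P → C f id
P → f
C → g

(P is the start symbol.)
{ [P → C . f id] }

Start with: [P → C . f id]
The dot precedes the terminal f, so nothing is added.

CLOSURE = { [P → C . f id] }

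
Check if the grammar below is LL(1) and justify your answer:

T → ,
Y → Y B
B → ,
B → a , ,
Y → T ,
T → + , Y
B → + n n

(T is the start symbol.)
A grammar is LL(1) if for each non-terminal N with multiple productions, the predict sets of those productions are pairwise disjoint, where PREDICT(N → α) = (FIRST(α) \ {ε}) ∪ (FOLLOW(N) if α ⇒* ε).

Relevant sets:
  FIRST(Y) = { '+', ',' }
  FIRST(T) = { '+', ',' }

For T:
  PREDICT(T → ',') = { ',' }
  PREDICT(T → '+' ',' Y) = { '+' }
For Y:
  PREDICT(Y → Y B) = { '+', ',' }
  PREDICT(Y → T ',') = { '+', ',' }
For B:
  PREDICT(B → ',') = { ',' }
  PREDICT(B → a ',' ',') = { 'a' }
  PREDICT(B → '+' n n) = { '+' }

Conflict found: Predict set conflict for Y: { '+', ',' }
The grammar is NOT LL(1).

Answer: No. Predict set conflict for Y: { '+', ',' }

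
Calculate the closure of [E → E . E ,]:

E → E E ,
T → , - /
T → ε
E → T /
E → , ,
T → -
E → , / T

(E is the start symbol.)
{ [E → . , ,], [E → . , / T], [E → . E E ,], [E → . T /], [E → E . E ,], [T → . , - /], [T → . -], [T → .] }

Start with: [E → E . E ,]
  [E → E . E ,] has the dot before E: add [E → . E E ,], [E → . T /], [E → . , ,], [E → . , / T]
  [E → . T /] has the dot before T: add [T → . , - /], [T → .], [T → . -]
No further items can be added.

CLOSURE = { [E → . , ,], [E → . , / T], [E → . E E ,], [E → . T /], [E → E . E ,], [T → . , - /], [T → . -], [T → .] }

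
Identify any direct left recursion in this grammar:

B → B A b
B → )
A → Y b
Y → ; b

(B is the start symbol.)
Yes, B is left-recursive

Direct left recursion occurs when N → N α for some non-terminal N (the right-hand side begins with the left-hand side itself).

B → B A b: LEFT RECURSIVE (starts with B)
B → ): starts with ')'
A → Y b: starts with Y
Y → ; b: starts with ';'

The grammar has direct left recursion on: B.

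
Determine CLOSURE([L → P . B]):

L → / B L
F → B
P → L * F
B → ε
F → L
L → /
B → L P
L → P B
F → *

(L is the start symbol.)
{ [B → . L P], [B → .], [L → . / B L], [L → . /], [L → . P B], [L → P . B], [P → . L * F] }

Start with: [L → P . B]
  [L → P . B] has the dot before B: add [B → .], [B → . L P]
  [B → . L P] has the dot before L: add [L → . / B L], [L → . /], [L → . P B]
  [L → . P B] has the dot before P: add [P → . L * F]
No further items can be added.

CLOSURE = { [B → . L P], [B → .], [L → . / B L], [L → . /], [L → . P B], [L → P . B], [P → . L * F] }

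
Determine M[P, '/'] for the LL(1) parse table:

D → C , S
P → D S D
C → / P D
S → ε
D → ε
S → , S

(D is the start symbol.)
P → D S D

To find M[P, '/'], we find productions for P where '/' is in the predict set (PREDICT(N → α) = (FIRST(α) \ {ε}) ∪ (FOLLOW(N) if α ⇒* ε)).

Relevant sets:
  FIRST(D) = { '/', ε }
  FIRST(S) = { ',', ε }
  FOLLOW(P) = { ',', '/' }

P → D S D: PREDICT = { ',', '/' }
  '/' is in predict set, so this production goes in M[P, '/']

M[P, '/'] = P → D S D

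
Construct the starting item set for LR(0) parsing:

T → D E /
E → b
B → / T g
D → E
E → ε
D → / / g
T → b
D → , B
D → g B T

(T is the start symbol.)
First, augment the grammar with T' → T
I₀ = CLOSURE({ [T' → . T] }):
  [T' → . T] has the dot before T: add [T → . D E /], [T → . b]
  [T → . D E /] has the dot before D: add [D → . E], [D → . / / g], [D → . , B], [D → . g B T]
  [D → . E] has the dot before E: add [E → . b], [E → .]
No further items can be added.

I₀ = { [D → . , B], [D → . / / g], [D → . E], [D → . g B T], [E → . b], [E → .], [T → . D E /], [T → . b], [T' → . T] }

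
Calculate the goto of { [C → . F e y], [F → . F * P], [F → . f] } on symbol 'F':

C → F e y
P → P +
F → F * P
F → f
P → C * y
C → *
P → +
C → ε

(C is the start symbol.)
{ [C → F . e y], [F → F . * P] }

GOTO(I, 'F') = CLOSURE({ [A → αX.β] : [A → α.Xβ] ∈ I, X = 'F' })

Items with dot before 'F', with the dot advanced:
  [C → . F e y] → [C → F . e y]
  [F → . F * P] → [F → F . * P]
Closure adds nothing (no advanced item has the dot before a non-terminal).

GOTO = { [C → F . e y], [F → F . * P] }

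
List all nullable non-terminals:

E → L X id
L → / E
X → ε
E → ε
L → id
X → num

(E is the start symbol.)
{ 'E', 'X' }

ε-productions: X → ε, E → ε
So X, E are immediately nullable.
No further non-terminal can be added: every production for the remaining non-terminals contains a terminal or a non-nullable non-terminal.
Nullable = { 'E', 'X' }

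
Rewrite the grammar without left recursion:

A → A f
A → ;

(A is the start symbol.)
A is directly left-recursive. The standard transformation for
  A → A α₁ | ... | A α_m | β₁ | ... | β_n
is
  A  → β₁ A' | ... | β_n A'
  A' → α₁ A' | ... | α_m A' | ε

A → ; becomes A → ; A'
A → A f becomes A' → f A'
Add A' → ε

Resulting grammar:
A → ; A'
A' → f A'
A' → ε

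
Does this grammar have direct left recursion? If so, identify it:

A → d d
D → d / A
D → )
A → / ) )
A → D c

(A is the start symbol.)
No direct left recursion

Direct left recursion occurs when N → N α for some non-terminal N (the right-hand side begins with the left-hand side itself).

A → d d: starts with d
D → d / A: starts with d
D → ): starts with ')'
A → / ) ): starts with '/'
A → D c: starts with D

No direct left recursion found.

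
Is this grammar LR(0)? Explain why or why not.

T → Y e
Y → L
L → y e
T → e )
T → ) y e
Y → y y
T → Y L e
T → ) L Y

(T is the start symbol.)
Augment with T' → T and build the canonical LR(0) collection (I0 = CLOSURE({[T' → . T]}), then GOTO on every symbol after a dot until no new states appear). It has 18 states:
  I0: { [L → . y e], [T → . ) L Y], [T → . ) y e], [T → . Y L e], [T → . Y e], [T → . e )], [T' → . T], [Y → . L], [Y → . y y] }  — shift
  I1: { [L → . y e], [T → ) . L Y], [T → ) . y e] }  — shift
  I2: { [Y → L .] }  — reduce
  I3: { [T' → T .] }  — accept
  I4: { [L → . y e], [T → Y . L e], [T → Y . e] }  — shift
  I5: { [T → e . )] }  — shift
  I6: { [L → y . e], [Y → y . y] }  — shift
  I7: { [L → y e .] }  — reduce
  I8: { [Y → y y .] }  — reduce
  I9: { [T → e ) .] }  — reduce
  I10: { [T → Y L . e] }  — shift
  I11: { [T → Y e .] }  — reduce
  I12: { [L → y . e] }  — shift
  I13: { [T → Y L e .] }  — reduce
  I14: { [L → . y e], [T → ) L . Y], [Y → . L], [Y → . y y] }  — shift
  I15: { [L → y . e], [T → ) y . e] }  — shift
  I16: { [L → y e .], [T → ) y e .] }  — 2 reduces
  I17: { [T → ) L Y .] }  — reduce

Conflict in state I16:
  Reduce-reduce conflict: [L → y e .] and [T → ) y e .]
So the grammar is NOT LR(0).

Answer: No. Reduce-reduce conflict: [L → y e .] and [T → ) y e .]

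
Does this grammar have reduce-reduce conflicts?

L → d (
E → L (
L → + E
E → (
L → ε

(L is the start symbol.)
Augment with L' → L and build the canonical LR(0) collection (I0 = CLOSURE({[L' → . L]}), then GOTO on every symbol after a dot until no new states appear). It has 9 states:
  I0: { [L → . + E], [L → . d (], [L → .], [L' → . L] }  — shift, reduce
  I1: { [E → . (], [E → . L (], [L → + . E], [L → . + E], [L → . d (], [L → .] }  — shift, reduce
  I2: { [L' → L .] }  — accept
  I3: { [L → d . (] }  — shift
  I4: { [L → d ( .] }  — reduce
  I5: { [E → ( .] }  — reduce
  I6: { [L → + E .] }  — reduce
  I7: { [E → L . (] }  — shift
  I8: { [E → L ( .] }  — reduce

No state contains more than one complete item.

Answer: No reduce-reduce conflicts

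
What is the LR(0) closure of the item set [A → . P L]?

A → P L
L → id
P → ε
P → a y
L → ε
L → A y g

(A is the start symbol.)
{ [A → . P L], [P → . a y], [P → .] }

Start with: [A → . P L]
  [A → . P L] has the dot before P: add [P → .], [P → . a y]
No further items can be added.

CLOSURE = { [A → . P L], [P → . a y], [P → .] }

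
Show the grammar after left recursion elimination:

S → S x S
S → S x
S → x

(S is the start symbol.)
S → x S'
S' → x S S'
S' → x S'
S' → ε

S is directly left-recursive. The standard transformation for
  A → A α₁ | ... | A α_m | β₁ | ... | β_n
is
  A  → β₁ A' | ... | β_n A'
  A' → α₁ A' | ... | α_m A' | ε

S → x becomes S → x S'
S → S x S becomes S' → x S S'
S → S x becomes S' → x S'
Add S' → ε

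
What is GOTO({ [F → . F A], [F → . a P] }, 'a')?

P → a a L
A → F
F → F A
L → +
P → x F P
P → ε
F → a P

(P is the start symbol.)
GOTO(I, 'a') = CLOSURE({ [A → αX.β] : [A → α.Xβ] ∈ I, X = 'a' })

Items with dot before 'a', with the dot advanced:
  [F → . a P] → [F → a . P]
Closure of the advanced items:
  [F → a . P] has the dot before P: add [P → . a a L], [P → . x F P], [P → .]

GOTO = { [F → a . P], [P → . a a L], [P → . x F P], [P → .] }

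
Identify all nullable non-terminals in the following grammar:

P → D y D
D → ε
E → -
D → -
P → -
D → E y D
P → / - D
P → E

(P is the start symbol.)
{ 'D' }

A non-terminal is nullable if it can derive ε (the empty string): either it has an ε-production, or it has a production whose right-hand side consists entirely of nullable non-terminals.

ε-productions: D → ε
So D is immediately nullable.
No further non-terminal can be added: every production for the remaining non-terminals contains a terminal or a non-nullable non-terminal.
Nullable = { 'D' }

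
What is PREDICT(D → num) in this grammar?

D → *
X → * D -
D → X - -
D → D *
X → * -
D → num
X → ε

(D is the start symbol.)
PREDICT(D → num) = (FIRST(RHS) \ {ε}) ∪ (FOLLOW(D) if ε ∈ FIRST(RHS), i.e. RHS ⇒* ε)
FIRST(num) = { 'num' }
ε ∉ FIRST(num), so FOLLOW(D) is not added.
PREDICT(D → num) = { 'num' }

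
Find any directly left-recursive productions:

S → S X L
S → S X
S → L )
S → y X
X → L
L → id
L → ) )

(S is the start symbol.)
Yes, S is left-recursive

Direct left recursion occurs when N → N α for some non-terminal N (the right-hand side begins with the left-hand side itself).

S → S X L: LEFT RECURSIVE (starts with S)
S → S X: LEFT RECURSIVE (starts with S)
S → L ): starts with L
S → y X: starts with y
X → L: starts with L
L → id: starts with id
L → ) ): starts with ')'

The grammar has direct left recursion on: S.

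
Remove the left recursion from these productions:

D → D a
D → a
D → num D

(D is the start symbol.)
D → a D'
D → num D D'
D' → a D'
D' → ε

D is directly left-recursive. The standard transformation for
  A → A α₁ | ... | A α_m | β₁ | ... | β_n
is
  A  → β₁ A' | ... | β_n A'
  A' → α₁ A' | ... | α_m A' | ε

D → a becomes D → a D'
D → num D becomes D → num D D'
D → D a becomes D' → a D'
Add D' → ε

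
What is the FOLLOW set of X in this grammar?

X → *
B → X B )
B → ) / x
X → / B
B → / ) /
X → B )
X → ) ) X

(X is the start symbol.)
{ $, ')', '*', '/' }

X is the start symbol, so $ ∈ FOLLOW(X).
In B → X B ): X is followed by B ')', add FIRST(B ')') \ {ε} = { ')', '*', '/' }
In X → ) ) X: X is at the end; this adds FOLLOW(X) to itself — nothing new

Taking the union: FOLLOW(X) = { $, ')', '*', '/' }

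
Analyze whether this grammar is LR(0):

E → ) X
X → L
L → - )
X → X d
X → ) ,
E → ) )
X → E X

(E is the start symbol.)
No. Shift-reduce conflict between [E → ) ) .] and [E → . ) )]

Augment with E' → E and build the canonical LR(0) collection (I0 = CLOSURE({[E' → . E]}), then GOTO on every symbol after a dot until no new states appear). It has 13 states:
  I0: { [E → . ) )], [E → . ) X], [E' → . E] }  — shift
  I1: { [E → ) . )], [E → ) . X], [E → . ) )], [E → . ) X], [L → . - )], [X → . ) ,], [X → . E X], [X → . L], [X → . X d] }  — shift
  I2: { [E' → E .] }  — accept
  I3: { [E → ) ) .], [E → ) . )], [E → ) . X], [E → . ) )], [E → . ) X], [L → . - )], [X → ) . ,], [X → . ) ,], [X → . E X], [X → . L], [X → . X d] }  — shift, reduce
  I4: { [L → - . )] }  — shift
  I5: { [E → . ) )], [E → . ) X], [L → . - )], [X → . ) ,], [X → . E X], [X → . L], [X → . X d], [X → E . X] }  — shift
  I6: { [X → L .] }  — reduce
  I7: { [E → ) X .], [X → X . d] }  — shift, reduce
  I8: { [X → X d .] }  — reduce
  I9: { [E → ) . )], [E → ) . X], [E → . ) )], [E → . ) X], [L → . - )], [X → ) . ,], [X → . ) ,], [X → . E X], [X → . L], [X → . X d] }  — shift
  I10: { [X → E X .], [X → X . d] }  — shift, reduce
  I11: { [X → ) , .] }  — reduce
  I12: { [L → - ) .] }  — reduce

Conflict in state I3:
  Shift-reduce conflict between [E → ) ) .] and [E → . ) )]
So the grammar is NOT LR(0).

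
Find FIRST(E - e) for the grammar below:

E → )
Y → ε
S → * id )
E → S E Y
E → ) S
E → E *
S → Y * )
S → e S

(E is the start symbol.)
FIRST sets of the non-terminals involved (from the grammar, by fixed-point iteration):
  FIRST(E) = { ')', '*', 'e' }

To compute FIRST(E - e), process the symbols left to right:
Symbol E is a non-terminal. Add FIRST(E) \ {ε} = { ')', '*', 'e' }
E is not nullable (ε ∉ FIRST(E)), so stop here.
FIRST(E - e) = { ')', '*', 'e' }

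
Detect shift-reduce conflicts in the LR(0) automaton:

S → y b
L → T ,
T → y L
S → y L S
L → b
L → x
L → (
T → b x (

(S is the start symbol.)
Yes — I6: [L → b .] vs [T → b . x (]; I10: [L → b .] vs [T → b . x (]

A shift-reduce conflict occurs when an LR(0) state has both:
  - a complete (reduce) item [A → α .] (dot at the end), and
  - a shift item [B → β . c γ] (dot before a terminal).

Augment with S' → S and build the canonical LR(0) collection (I0 = CLOSURE({[S' → . S]}), then GOTO on every symbol after a dot until no new states appear). It has 15 states:
  I0: { [S → . y L S], [S → . y b], [S' → . S] }  — shift
  I1: { [S' → S .] }  — accept
  I2: { [L → . (], [L → . T ,], [L → . b], [L → . x], [S → y . L S], [S → y . b], [T → . b x (], [T → . y L] }  — shift
  I3: { [L → ( .] }  — reduce
  I4: { [S → . y L S], [S → . y b], [S → y L . S] }  — shift
  I5: { [L → T . ,] }  — shift
  I6: { [L → b .], [S → y b .], [T → b . x (] }  — shift, 2 reduces
  I7: { [L → x .] }  — reduce
  I8: { [L → . (], [L → . T ,], [L → . b], [L → . x], [T → . b x (], [T → . y L], [T → y . L] }  — shift
  I9: { [T → y L .] }  — reduce
  I10: { [L → b .], [T → b . x (] }  — shift, reduce
  I11: { [T → b x . (] }  — shift
  I12: { [T → b x ( .] }  — reduce
  I13: { [L → T , .] }  — reduce
  I14: { [S → y L S .] }  — reduce

I6 contains reduce items [L → b .], [S → y b .] and shift item [T → b . x (] — shift-reduce conflict.
I10 contains reduce item [L → b .] and shift item [T → b . x (] — shift-reduce conflict.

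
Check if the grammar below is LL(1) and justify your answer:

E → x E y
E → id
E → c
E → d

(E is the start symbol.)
Yes, the grammar is LL(1).

A grammar is LL(1) if for each non-terminal N with multiple productions, the predict sets of those productions are pairwise disjoint, where PREDICT(N → α) = (FIRST(α) \ {ε}) ∪ (FOLLOW(N) if α ⇒* ε).

For E:
  PREDICT(E → x E y) = { 'x' }
  PREDICT(E → id) = { 'id' }
  PREDICT(E → c) = { 'c' }
  PREDICT(E → d) = { 'd' }

All predict sets are disjoint. The grammar IS LL(1).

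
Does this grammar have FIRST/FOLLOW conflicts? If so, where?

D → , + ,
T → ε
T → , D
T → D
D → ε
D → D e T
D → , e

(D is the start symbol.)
Yes. D → D e T with FOLLOW(D) on { 'e' }; T → D with FOLLOW(T) on { 'e' }

Nullable non-terminals: D, T.
FIRST sets used below: FIRST(D) = { ',', 'e', ε }

D: nullable alternative(s) D → ε; FOLLOW(D) = { $, 'e' }
  D → , + ,: FIRST \ {ε} = { ',' } — disjoint from FOLLOW(D)
  D → ε: FIRST \ {ε} = { } — this is the only nullable alternative, skip
  D → D e T: FIRST \ {ε} = { ',', 'e' } — overlaps FOLLOW(D) on { 'e' }: CONFLICT
  D → , e: FIRST \ {ε} = { ',' } — disjoint from FOLLOW(D)

T: nullable alternative(s) T → ε, T → D; FOLLOW(T) = { $, 'e' }
  T → ε: FIRST \ {ε} = { } — disjoint from FOLLOW(T)
  T → , D: FIRST \ {ε} = { ',' } — disjoint from FOLLOW(T)
  T → D: FIRST \ {ε} = { ',', 'e' } — overlaps FOLLOW(T) on { 'e' }: CONFLICT

So the grammar has 2 FIRST/FOLLOW conflicts (marked CONFLICT above).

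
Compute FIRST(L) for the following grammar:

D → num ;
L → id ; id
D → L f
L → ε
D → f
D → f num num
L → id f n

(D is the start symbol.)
{ 'id', ε }

To compute FIRST(L), examine every production with L on the left-hand side, reading each right-hand side left to right until a non-nullable symbol is reached.

From L → id ; id:
  - id is a terminal: add 'id' and stop
From L → ε:
  - ε-production, so ε ∈ FIRST(L)
From L → id f n:
  - id is a terminal: add 'id' and stop

Collecting: FIRST(L) = { 'id', ε }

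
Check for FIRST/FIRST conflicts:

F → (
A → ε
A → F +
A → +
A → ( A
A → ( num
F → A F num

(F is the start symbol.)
Yes. F → '(' / F → A F num on { '(' }; A → F '+' / A → '+' on { '+' }; A → F '+' / A → '(' A on { '(' }; A → F '+' / A → '(' num on { '(' }; A → '(' A / A → '(' num on { '(' }

A FIRST/FIRST conflict occurs when two productions N → α and N → β for the same non-terminal have FIRST(α) ∩ FIRST(β) ≠ ∅ (with ε ∈ FIRST of a nullable right-hand side, so two nullable alternatives also conflict).

FIRST sets of the non-terminals at (or reachable through a nullable prefix from) the front of some alternative:
  FIRST(A) = { '(', '+', ε }
  FIRST(F) = { '(', '+' }

Productions for F:
  F → (: FIRST = { '(' }
  F → A F num: FIRST = { '(', '+' }
Productions for A:
  A → ε: FIRST = { ε }
  A → F +: FIRST = { '(', '+' }
  A → +: FIRST = { '+' }
  A → ( A: FIRST = { '(' }
  A → ( num: FIRST = { '(' }

Conflict for F: F → ( and F → A F num
  Overlap: { '(' }
Conflict for A: A → F + and A → +
  Overlap: { '+' }
Conflict for A: A → F + and A → ( A
  Overlap: { '(' }
Conflict for A: A → F + and A → ( num
  Overlap: { '(' }
Conflict for A: A → ( A and A → ( num
  Overlap: { '(' }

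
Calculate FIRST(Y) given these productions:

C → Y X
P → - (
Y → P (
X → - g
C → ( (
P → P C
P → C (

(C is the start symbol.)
{ '(', '-' }

To compute FIRST(Y), examine every production with Y on the left-hand side, reading each right-hand side left to right until a non-nullable symbol is reached.

FIRST sets of the other non-terminals involved (by the same procedure, iterated to a fixed point):
  FIRST(P) = { '(', '-' }

From Y → P (:
  - P is a non-terminal: add FIRST(P) \ {ε} = { '(', '-' }
    P is not nullable, so stop

Collecting: FIRST(Y) = { '(', '-' }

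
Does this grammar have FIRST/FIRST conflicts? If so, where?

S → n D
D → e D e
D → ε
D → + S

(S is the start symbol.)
No FIRST/FIRST conflicts.

A FIRST/FIRST conflict occurs when two productions N → α and N → β for the same non-terminal have FIRST(α) ∩ FIRST(β) ≠ ∅ (with ε ∈ FIRST of a nullable right-hand side, so two nullable alternatives also conflict).

Productions for D:
  D → e D e: FIRST = { 'e' }
  D → ε: FIRST = { ε }
  D → + S: FIRST = { '+' }
S has only one production, so no FIRST/FIRST conflict is possible there.

All alternatives of each non-terminal have pairwise disjoint FIRST sets.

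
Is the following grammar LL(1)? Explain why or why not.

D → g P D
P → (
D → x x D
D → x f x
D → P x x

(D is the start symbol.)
Relevant sets:
  FIRST(P) = { '(' }

For D:
  PREDICT(D → g P D) = { 'g' }
  PREDICT(D → x x D) = { 'x' }
  PREDICT(D → x f x) = { 'x' }
  PREDICT(D → P x x) = { '(' }
P has a single production, so nothing to check there.

Conflict found: Predict set conflict for D: { 'x' }
The grammar is NOT LL(1).

Answer: No. Predict set conflict for D: { 'x' }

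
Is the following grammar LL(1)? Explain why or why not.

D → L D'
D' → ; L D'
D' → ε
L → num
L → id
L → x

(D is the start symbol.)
A grammar is LL(1) if for each non-terminal N with multiple productions, the predict sets of those productions are pairwise disjoint, where PREDICT(N → α) = (FIRST(α) \ {ε}) ∪ (FOLLOW(N) if α ⇒* ε).

Relevant sets:
  FOLLOW(D') = { $ }

For D':
  PREDICT(D' → ';' L D') = { ';' }
  PREDICT(D' → ε) = { $ }
For L:
  PREDICT(L → num) = { 'num' }
  PREDICT(L → id) = { 'id' }
  PREDICT(L → x) = { 'x' }
D has a single production, so nothing to check there.

All predict sets are disjoint. The grammar IS LL(1).

Answer: Yes, the grammar is LL(1).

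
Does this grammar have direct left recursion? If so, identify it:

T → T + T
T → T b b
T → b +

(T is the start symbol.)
T → T + T: LEFT RECURSIVE (starts with T)
T → T b b: LEFT RECURSIVE (starts with T)
T → b +: starts with b

The grammar has direct left recursion on: T.

Answer: Yes, T is left-recursive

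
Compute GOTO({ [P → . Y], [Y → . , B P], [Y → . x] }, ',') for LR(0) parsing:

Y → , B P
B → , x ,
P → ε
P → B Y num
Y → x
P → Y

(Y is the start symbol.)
GOTO(I, ',') = CLOSURE({ [A → αX.β] : [A → α.Xβ] ∈ I, X = ',' })

Items with dot before ',', with the dot advanced:
  [Y → . , B P] → [Y → , . B P]
Closure of the advanced items:
  [Y → , . B P] has the dot before B: add [B → . , x ,]

GOTO = { [B → . , x ,], [Y → , . B P] }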